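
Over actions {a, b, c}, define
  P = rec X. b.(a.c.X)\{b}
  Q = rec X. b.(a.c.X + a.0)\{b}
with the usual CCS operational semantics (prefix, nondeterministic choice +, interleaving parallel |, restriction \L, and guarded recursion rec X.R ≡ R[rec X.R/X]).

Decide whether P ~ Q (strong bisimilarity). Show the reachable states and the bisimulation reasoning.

P's transition system — 4 states:
  p0 = rec X. b.(a.c.X)\{b} → ··b··> p1
  p1 = (a.c.(rec X. b.(a.c.X)\{b}))\{b} → ··a··> p2
  p2 = (c.(rec X. b.(a.c.X)\{b}))\{b} → ··c··> p3
  p3 = (rec X. b.(a.c.X)\{b})\{b} → (no moves)
Q's transition system — 5 states:
  q0 = rec X. b.(a.c.X + a.0)\{b} → ··b··> q1
  q1 = (a.c.(rec X. b.(a.c.X + a.0)\{b}) + a.0)\{b} → ··a··> q2, ··a··> q3
  q2 = (c.(rec X. b.(a.c.X + a.0)\{b}))\{b} → ··c··> q4
  q3 = 0\{b} → (no moves)
  q4 = (rec X. b.(a.c.X + a.0)\{b})\{b} → (no moves)
Partition-refinement fixed point:
  B0 = {p0}
  B1 = {p1}
  B2 = {p2, q2}
  B3 = {p3, q3, q4}
  B4 = {q0}
  B5 = {q1}
p0 ∈ B0, q0 ∈ B4 → different blocks

not bisimilar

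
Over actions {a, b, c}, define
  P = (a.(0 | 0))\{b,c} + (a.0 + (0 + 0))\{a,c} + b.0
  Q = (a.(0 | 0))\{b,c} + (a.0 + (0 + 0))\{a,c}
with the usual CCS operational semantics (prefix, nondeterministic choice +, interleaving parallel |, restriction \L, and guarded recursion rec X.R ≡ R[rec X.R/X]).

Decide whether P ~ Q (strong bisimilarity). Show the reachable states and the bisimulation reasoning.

P's transition system — 3 states:
  u0 = (a.(0 | 0))\{b,c} + (a.0 + (0 + 0))\{a,c} + b.0 → --a--▸ u1, --b--▸ u2
  u1 = (0 | 0)\{b,c} → deadlocked
  u2 = 0 → deadlocked
Q's transition system — 2 states:
  v0 = (a.(0 | 0))\{b,c} + (a.0 + (0 + 0))\{a,c} → --a--▸ v1
  v1 = (0 | 0)\{b,c} → deadlocked
Bisimilarity quotient blocks:
  B0 = {u0}
  B1 = {u1, u2, v1}
  B2 = {v0}
u0 ∈ B0, v0 ∈ B2 → different blocks

not bisimilar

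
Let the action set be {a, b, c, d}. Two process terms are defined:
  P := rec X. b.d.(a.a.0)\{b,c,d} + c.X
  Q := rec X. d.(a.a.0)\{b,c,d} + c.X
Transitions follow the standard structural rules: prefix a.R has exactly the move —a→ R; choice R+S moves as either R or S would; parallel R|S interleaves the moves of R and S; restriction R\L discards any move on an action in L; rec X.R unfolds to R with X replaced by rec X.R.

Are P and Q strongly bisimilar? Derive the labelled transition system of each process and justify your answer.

P's transition system — 5 states:
  m0 = rec X. b.d.(a.a.0)\{b,c,d} + c.X ⊢ ··b··> m1, ··c··> m0
  m1 = d.(a.a.0)\{b,c,d} ⊢ ··d··> m2
  m2 = (a.a.0)\{b,c,d} ⊢ ··a··> m3
  m3 = (a.0)\{b,c,d} ⊢ ··a··> m4
  m4 = 0\{b,c,d} ⊢ (no moves)
Q's transition system — 4 states:
  n0 = rec X. d.(a.a.0)\{b,c,d} + c.X ⊢ ··c··> n0, ··d··> n1
  n1 = (a.a.0)\{b,c,d} ⊢ ··a··> n2
  n2 = (a.0)\{b,c,d} ⊢ ··a··> n3
  n3 = 0\{b,c,d} ⊢ (no moves)
Coarsest stable partition (strong bisimilarity classes):
  B0 = {m0}
  B1 = {m1}
  B2 = {m2, n1}
  B3 = {m3, n2}
  B4 = {m4, n3}
  B5 = {n0}
m0 ∈ B0, n0 ∈ B5 → different blocks

NO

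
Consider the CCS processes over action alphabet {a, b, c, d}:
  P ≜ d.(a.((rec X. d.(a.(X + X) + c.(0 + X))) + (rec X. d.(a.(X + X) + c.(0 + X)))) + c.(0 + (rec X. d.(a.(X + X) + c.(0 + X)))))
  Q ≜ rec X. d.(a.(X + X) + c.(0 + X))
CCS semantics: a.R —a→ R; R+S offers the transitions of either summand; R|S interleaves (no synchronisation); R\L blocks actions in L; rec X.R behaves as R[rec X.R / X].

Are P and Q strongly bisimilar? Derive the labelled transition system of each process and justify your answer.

LTS(P): 4 reachable states
  u0 = d.(a.((rec X. d.(a.(X + X) + c.(0 + X))) + (rec X. d.(a.(X + X) + c.(0 + X)))) + c.(0 + (rec X. d.(a.(X + X) + c.(0 + X))))) :: --d--▸ u1
  u1 = a.((rec X. d.(a.(X + X) + c.(0 + X))) + (rec X. d.(a.(X + X) + c.(0 + X)))) + c.(0 + (rec X. d.(a.(X + X) + c.(0 + X)))) :: --a--▸ u2, --c--▸ u3
  u2 = (rec X. d.(a.(X + X) + c.(0 + X))) + (rec X. d.(a.(X + X) + c.(0 + X))) :: --d--▸ u1
  u3 = 0 + (rec X. d.(a.(X + X) + c.(0 + X))) :: --d--▸ u1
LTS(Q): 4 reachable states
  v0 = rec X. d.(a.(X + X) + c.(0 + X)) :: --d--▸ v1
  v1 = a.((rec X. d.(a.(X + X) + c.(0 + X))) + (rec X. d.(a.(X + X) + c.(0 + X)))) + c.(0 + (rec X. d.(a.(X + X) + c.(0 + X)))) :: --a--▸ v2, --c--▸ v3
  v2 = (rec X. d.(a.(X + X) + c.(0 + X))) + (rec X. d.(a.(X + X) + c.(0 + X))) :: --d--▸ v1
  v3 = 0 + (rec X. d.(a.(X + X) + c.(0 + X))) :: --d--▸ v1
Coarsest stable partition (strong bisimilarity classes):
  B0 = {u0, u2, u3, v0, v2, v3}
  B1 = {u1, v1}
u0 ∈ B0, v0 ∈ B0 → same block

bisimilar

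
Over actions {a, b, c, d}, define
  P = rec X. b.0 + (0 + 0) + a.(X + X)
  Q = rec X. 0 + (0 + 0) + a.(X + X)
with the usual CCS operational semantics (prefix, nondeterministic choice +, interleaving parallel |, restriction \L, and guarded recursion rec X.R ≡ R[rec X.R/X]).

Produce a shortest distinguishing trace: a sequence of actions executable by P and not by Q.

b

P's transition system — 3 states:
  p0 = rec X. b.0 + (0 + 0) + a.(X + X) has moves --a--▸ p1, --b--▸ p2
  p1 = (rec X. b.0 + (0 + 0) + a.(X + X)) + (rec X. b.0 + (0 + 0) + a.(X + X)) has moves --a--▸ p1, --b--▸ p2
  p2 = 0 has moves stopped
Q's transition system — 2 states:
  q0 = rec X. 0 + (0 + 0) + a.(X + X) has moves --a--▸ q1
  q1 = (rec X. 0 + (0 + 0) + a.(X + X)) + (rec X. 0 + (0 + 0) + a.(X + X)) has moves --a--▸ q1
Run σ = ⟨b⟩ on P: start {p0}
  [1] b ⇒ {p2}
  P completes σ.
Run σ = ⟨b⟩ on Q: start {q0}
  [1] b ⇒ ∅  — Q cannot continue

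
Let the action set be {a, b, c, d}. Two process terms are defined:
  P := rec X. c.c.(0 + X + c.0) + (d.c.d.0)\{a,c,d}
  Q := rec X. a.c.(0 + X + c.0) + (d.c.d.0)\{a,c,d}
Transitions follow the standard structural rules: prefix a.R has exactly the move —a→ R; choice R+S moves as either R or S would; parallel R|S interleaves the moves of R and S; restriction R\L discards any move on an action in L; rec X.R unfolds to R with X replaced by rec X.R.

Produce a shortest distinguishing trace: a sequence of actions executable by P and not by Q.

c

LTS(P): 4 reachable states
  m0 = rec X. c.c.(0 + X + c.0) + (d.c.d.0)\{a,c,d} → --c--▸ m1
  m1 = c.(0 + (rec X. c.c.(0 + X + c.0) + (d.c.d.0)\{a,c,d}) + c.0) → --c--▸ m2
  m2 = 0 + (rec X. c.c.(0 + X + c.0) + (d.c.d.0)\{a,c,d}) + c.0 → --c--▸ m1, --c--▸ m3
  m3 = 0 → ·
LTS(Q): 4 reachable states
  n0 = rec X. a.c.(0 + X + c.0) + (d.c.d.0)\{a,c,d} → --a--▸ n1
  n1 = c.(0 + (rec X. a.c.(0 + X + c.0) + (d.c.d.0)\{a,c,d}) + c.0) → --c--▸ n2
  n2 = 0 + (rec X. a.c.(0 + X + c.0) + (d.c.d.0)\{a,c,d}) + c.0 → --a--▸ n1, --c--▸ n3
  n3 = 0 → ·
Trace ⟨c⟩ through P, begin at {m0}:
  after c @ step 1: {m1}
  — P admits the full trace.
Trace ⟨c⟩ through Q, begin at {n0}:
  after c @ step 1: ∅  — Q cannot continue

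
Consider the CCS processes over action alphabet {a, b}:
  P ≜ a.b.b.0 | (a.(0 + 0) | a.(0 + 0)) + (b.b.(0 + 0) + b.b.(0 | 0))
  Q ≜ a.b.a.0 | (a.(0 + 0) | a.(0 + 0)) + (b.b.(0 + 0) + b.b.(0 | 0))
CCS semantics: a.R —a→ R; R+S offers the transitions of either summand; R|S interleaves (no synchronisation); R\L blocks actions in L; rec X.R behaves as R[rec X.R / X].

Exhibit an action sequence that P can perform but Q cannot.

abb

Reachable graph of P (20 states):
  s0 = a.b.b.0 | (a.(0 + 0) | a.(0 + 0)) + (b.b.(0 + 0) + b.b.(0 | 0)) has moves -a-> s1, -a-> s2, -a-> s3, -b-> s4, -b-> s5
  s1 = a.b.b.0 | ((0 + 0) | a.(0 + 0)) has moves -a-> s6, -a-> s7
  s2 = a.b.b.0 | (a.(0 + 0) | (0 + 0)) has moves -a-> s6, -a-> s8
  s3 = b.b.0 | (a.(0 + 0) | a.(0 + 0)) has moves -a-> s7, -a-> s8, -b-> s9
  s4 = b.(0 + 0) has moves -b-> s10
  s5 = b.(0 | 0) has moves -b-> s11
  s6 = a.b.b.0 | ((0 + 0) | (0 + 0)) has moves -a-> s12
  s7 = b.b.0 | ((0 + 0) | a.(0 + 0)) has moves -a-> s12, -b-> s13
  s8 = b.b.0 | (a.(0 + 0) | (0 + 0)) has moves -a-> s12, -b-> s14
  s9 = b.0 | (a.(0 + 0) | a.(0 + 0)) has moves -a-> s13, -a-> s14, -b-> s15
  s10 = 0 + 0 has moves ·
  s11 = 0 | 0 has moves ·
  s12 = b.b.0 | ((0 + 0) | (0 + 0)) has moves -b-> s16
  s13 = b.0 | ((0 + 0) | a.(0 + 0)) has moves -a-> s16, -b-> s17
  s14 = b.0 | (a.(0 + 0) | (0 + 0)) has moves -a-> s16, -b-> s18
  s15 = 0 | (a.(0 + 0) | a.(0 + 0)) has moves -a-> s17, -a-> s18
  s16 = b.0 | ((0 + 0) | (0 + 0)) has moves -b-> s19
  s17 = 0 | ((0 + 0) | a.(0 + 0)) has moves -a-> s19
  s18 = 0 | (a.(0 + 0) | (0 + 0)) has moves -a-> s19
  s19 = 0 | ((0 + 0) | (0 + 0)) has moves ·
Reachable graph of Q (20 states):
  t0 = a.b.a.0 | (a.(0 + 0) | a.(0 + 0)) + (b.b.(0 + 0) + b.b.(0 | 0)) has moves -a-> t1, -a-> t2, -a-> t3, -b-> t4, -b-> t5
  t1 = a.b.a.0 | ((0 + 0) | a.(0 + 0)) has moves -a-> t6, -a-> t7
  t2 = a.b.a.0 | (a.(0 + 0) | (0 + 0)) has moves -a-> t6, -a-> t8
  t3 = b.a.0 | (a.(0 + 0) | a.(0 + 0)) has moves -a-> t7, -a-> t8, -b-> t9
  t4 = b.(0 + 0) has moves -b-> t10
  t5 = b.(0 | 0) has moves -b-> t11
  t6 = a.b.a.0 | ((0 + 0) | (0 + 0)) has moves -a-> t12
  t7 = b.a.0 | ((0 + 0) | a.(0 + 0)) has moves -a-> t12, -b-> t13
  t8 = b.a.0 | (a.(0 + 0) | (0 + 0)) has moves -a-> t12, -b-> t14
  t9 = a.0 | (a.(0 + 0) | a.(0 + 0)) has moves -a-> t13, -a-> t14, -a-> t15
  t10 = 0 + 0 has moves ·
  t11 = 0 | 0 has moves ·
  t12 = b.a.0 | ((0 + 0) | (0 + 0)) has moves -b-> t16
  t13 = a.0 | ((0 + 0) | a.(0 + 0)) has moves -a-> t16, -a-> t17
  t14 = a.0 | (a.(0 + 0) | (0 + 0)) has moves -a-> t16, -a-> t18
  t15 = 0 | (a.(0 + 0) | a.(0 + 0)) has moves -a-> t17, -a-> t18
  t16 = a.0 | ((0 + 0) | (0 + 0)) has moves -a-> t19
  t17 = 0 | ((0 + 0) | a.(0 + 0)) has moves -a-> t19
  t18 = 0 | (a.(0 + 0) | (0 + 0)) has moves -a-> t19
  t19 = 0 | ((0 + 0) | (0 + 0)) has moves ·
Trace ⟨abb⟩ through P, begin at {s0}:
  [1] a ⇒ {s1, s2, s3}
  [2] b ⇒ {s9}
  [3] b ⇒ {s15}
  P completes σ.
Trace ⟨abb⟩ through Q, begin at {t0}:
  [1] a ⇒ {t1, t2, t3}
  [2] b ⇒ {t9}
  [3] b ⇒ ∅  — Q cannot continue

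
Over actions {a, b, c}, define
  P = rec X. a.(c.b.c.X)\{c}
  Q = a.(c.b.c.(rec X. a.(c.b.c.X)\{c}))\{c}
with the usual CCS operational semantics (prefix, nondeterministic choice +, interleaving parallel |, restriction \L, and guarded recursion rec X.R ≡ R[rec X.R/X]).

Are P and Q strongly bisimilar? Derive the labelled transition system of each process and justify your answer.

P ~ Q

Reachable graph of P (2 states):
  u0 = rec X. a.(c.b.c.X)\{c} | -a-> u1
  u1 = (c.b.c.(rec X. a.(c.b.c.X)\{c}))\{c} | (no moves)
Reachable graph of Q (2 states):
  v0 = a.(c.b.c.(rec X. a.(c.b.c.X)\{c}))\{c} | -a-> v1
  v1 = (c.b.c.(rec X. a.(c.b.c.X)\{c}))\{c} | (no moves)
Bisimilarity quotient blocks:
  B0 = {u0, v0}
  B1 = {u1, v1}
u0 ∈ B0, v0 ∈ B0 → same block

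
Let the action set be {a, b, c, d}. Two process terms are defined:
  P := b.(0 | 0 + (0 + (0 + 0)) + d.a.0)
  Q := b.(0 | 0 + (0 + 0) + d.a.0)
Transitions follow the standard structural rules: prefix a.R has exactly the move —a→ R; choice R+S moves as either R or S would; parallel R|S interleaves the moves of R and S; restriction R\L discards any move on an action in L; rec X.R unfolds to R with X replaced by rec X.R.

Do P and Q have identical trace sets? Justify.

Reachable graph of P (4 states):
  s0 = b.(0 | 0 + (0 + (0 + 0)) + d.a.0) has moves -b-> s1
  s1 = 0 | 0 + (0 + (0 + 0)) + d.a.0 has moves -d-> s2
  s2 = a.0 has moves -a-> s3
  s3 = 0 has moves stopped
Reachable graph of Q (4 states):
  t0 = b.(0 | 0 + (0 + 0) + d.a.0) has moves -b-> t1
  t1 = 0 | 0 + (0 + 0) + d.a.0 has moves -d-> t2
  t2 = a.0 has moves -a-> t3
  t3 = 0 has moves stopped
Coarsest stable partition (strong bisimilarity classes):
  B0 = {s0, t0}
  B1 = {s1, t1}
  B2 = {s2, t2}
  B3 = {s3, t3}
s0 ∈ B0, t0 ∈ B0 → same block
Bisimilar ⇒ trace-equivalent.

traces(P) = traces(Q)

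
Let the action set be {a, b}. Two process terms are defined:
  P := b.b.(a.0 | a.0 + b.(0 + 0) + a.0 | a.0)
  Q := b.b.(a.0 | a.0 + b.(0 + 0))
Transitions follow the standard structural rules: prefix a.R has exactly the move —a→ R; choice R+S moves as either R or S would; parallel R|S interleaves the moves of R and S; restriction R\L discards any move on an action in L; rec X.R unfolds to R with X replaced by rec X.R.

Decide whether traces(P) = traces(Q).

trace-equivalent

Reachable graph of P (7 states):
  p0 = b.b.(a.0 | a.0 + b.(0 + 0) + a.0 | a.0) | —b→ p1
  p1 = b.(a.0 | a.0 + b.(0 + 0) + a.0 | a.0) | —b→ p2
  p2 = a.0 | a.0 + b.(0 + 0) + a.0 | a.0 | —a→ p3, —a→ p4, —b→ p5
  p3 = 0 | a.0 | —a→ p6
  p4 = a.0 | 0 | —a→ p6
  p5 = 0 + 0 | (no moves)
  p6 = 0 | 0 | (no moves)
Reachable graph of Q (7 states):
  q0 = b.b.(a.0 | a.0 + b.(0 + 0)) | —b→ q1
  q1 = b.(a.0 | a.0 + b.(0 + 0)) | —b→ q2
  q2 = a.0 | a.0 + b.(0 + 0) | —a→ q3, —a→ q4, —b→ q5
  q3 = 0 | a.0 | —a→ q6
  q4 = a.0 | 0 | —a→ q6
  q5 = 0 + 0 | (no moves)
  q6 = 0 | 0 | (no moves)
Partition-refinement fixed point:
  B0 = {p0, q0}
  B1 = {p1, q1}
  B2 = {p2, q2}
  B3 = {p3, p4, q3, q4}
  B4 = {p5, p6, q5, q6}
p0 ∈ B0, q0 ∈ B0 → same block
Bisimilar ⇒ trace-equivalent.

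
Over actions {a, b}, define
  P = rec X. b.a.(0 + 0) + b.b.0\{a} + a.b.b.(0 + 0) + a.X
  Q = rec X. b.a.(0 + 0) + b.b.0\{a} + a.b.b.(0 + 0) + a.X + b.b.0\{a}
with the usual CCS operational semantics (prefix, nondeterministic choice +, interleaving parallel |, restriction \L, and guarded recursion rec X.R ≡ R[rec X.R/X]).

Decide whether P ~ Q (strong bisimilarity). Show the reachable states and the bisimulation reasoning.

P ~ Q

Reachable graph of P (7 states):
  p0 = rec X. b.a.(0 + 0) + b.b.0\{a} + a.b.b.(0 + 0) + a.X has moves ··a··> p0, ··a··> p1, ··b··> p2, ··b··> p3
  p1 = b.b.(0 + 0) has moves ··b··> p4
  p2 = a.(0 + 0) has moves ··a··> p5
  p3 = b.0\{a} has moves ··b··> p6
  p4 = b.(0 + 0) has moves ··b··> p5
  p5 = 0 + 0 has moves ∅
  p6 = 0\{a} has moves ∅
Reachable graph of Q (7 states):
  q0 = rec X. b.a.(0 + 0) + b.b.0\{a} + a.b.b.(0 + 0) + a.X + b.b.0\{a} has moves ··a··> q0, ··a··> q1, ··b··> q2, ··b··> q3
  q1 = b.b.(0 + 0) has moves ··b··> q4
  q2 = a.(0 + 0) has moves ··a··> q5
  q3 = b.0\{a} has moves ··b··> q6
  q4 = b.(0 + 0) has moves ··b··> q5
  q5 = 0 + 0 has moves ∅
  q6 = 0\{a} has moves ∅
Bisimilarity quotient blocks:
  B0 = {p0, q0}
  B1 = {p1, q1}
  B2 = {p3, p4, q3, q4}
  B3 = {p5, p6, q5, q6}
  B4 = {p2, q2}
p0 ∈ B0, q0 ∈ B0 → same block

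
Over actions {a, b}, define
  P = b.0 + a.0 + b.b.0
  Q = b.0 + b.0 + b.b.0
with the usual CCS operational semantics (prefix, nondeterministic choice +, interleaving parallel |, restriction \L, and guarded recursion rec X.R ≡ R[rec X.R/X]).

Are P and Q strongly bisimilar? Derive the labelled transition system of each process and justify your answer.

P ≁ Q

LTS(P): 3 reachable states
  s0 = b.0 + a.0 + b.b.0 → --a--▸ s1, --b--▸ s1, --b--▸ s2
  s1 = 0 → deadlocked
  s2 = b.0 → --b--▸ s1
LTS(Q): 3 reachable states
  t0 = b.0 + b.0 + b.b.0 → --b--▸ t1, --b--▸ t2
  t1 = 0 → deadlocked
  t2 = b.0 → --b--▸ t1
Coarsest stable partition (strong bisimilarity classes):
  B0 = {s0}
  B1 = {s1, t1}
  B2 = {s2, t2}
  B3 = {t0}
s0 ∈ B0, t0 ∈ B3 → different blocks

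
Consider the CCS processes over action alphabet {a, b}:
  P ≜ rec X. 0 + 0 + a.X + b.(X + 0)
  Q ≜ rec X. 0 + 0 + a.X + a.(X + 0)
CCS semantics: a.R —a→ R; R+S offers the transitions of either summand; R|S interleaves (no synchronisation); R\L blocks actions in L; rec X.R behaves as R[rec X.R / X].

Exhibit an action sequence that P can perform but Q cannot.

b

Reachable graph of P (2 states):
  m0 = rec X. 0 + 0 + a.X + b.(X + 0) ⊢ —a→ m0, —b→ m1
  m1 = (rec X. 0 + 0 + a.X + b.(X + 0)) + 0 ⊢ —a→ m0, —b→ m1
Reachable graph of Q (2 states):
  n0 = rec X. 0 + 0 + a.X + a.(X + 0) ⊢ —a→ n0, —a→ n1
  n1 = (rec X. 0 + 0 + a.X + a.(X + 0)) + 0 ⊢ —a→ n0, —a→ n1
Trace ⟨b⟩ through P, begin at {m0}:
  step 1 (b): {m1}
  ✓ P
Trace ⟨b⟩ through Q, begin at {n0}:
  step 1 (b): ∅ (Q stuck)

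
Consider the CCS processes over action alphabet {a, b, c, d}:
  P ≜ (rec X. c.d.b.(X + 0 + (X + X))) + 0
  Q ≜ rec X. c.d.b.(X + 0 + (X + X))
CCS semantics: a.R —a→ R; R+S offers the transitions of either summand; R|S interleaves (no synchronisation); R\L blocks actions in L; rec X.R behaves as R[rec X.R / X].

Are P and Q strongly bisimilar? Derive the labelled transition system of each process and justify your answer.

P ~ Q

Reachable graph of P (4 states):
  p0 = (rec X. c.d.b.(X + 0 + (X + X))) + 0 has moves ··c··> p1
  p1 = d.b.((rec X. c.d.b.(X + 0 + (X + X))) + 0 + ((rec X. c.d.b.(X + 0 + (X + X))) + (rec X. c.d.b.(X + 0 + (X + X))))) has moves ··d··> p2
  p2 = b.((rec X. c.d.b.(X + 0 + (X + X))) + 0 + ((rec X. c.d.b.(X + 0 + (X + X))) + (rec X. c.d.b.(X + 0 + (X + X))))) has moves ··b··> p3
  p3 = (rec X. c.d.b.(X + 0 + (X + X))) + 0 + ((rec X. c.d.b.(X + 0 + (X + X))) + (rec X. c.d.b.(X + 0 + (X + X)))) has moves ··c··> p1
Reachable graph of Q (4 states):
  q0 = rec X. c.d.b.(X + 0 + (X + X)) has moves ··c··> q1
  q1 = d.b.((rec X. c.d.b.(X + 0 + (X + X))) + 0 + ((rec X. c.d.b.(X + 0 + (X + X))) + (rec X. c.d.b.(X + 0 + (X + X))))) has moves ··d··> q2
  q2 = b.((rec X. c.d.b.(X + 0 + (X + X))) + 0 + ((rec X. c.d.b.(X + 0 + (X + X))) + (rec X. c.d.b.(X + 0 + (X + X))))) has moves ··b··> q3
  q3 = (rec X. c.d.b.(X + 0 + (X + X))) + 0 + ((rec X. c.d.b.(X + 0 + (X + X))) + (rec X. c.d.b.(X + 0 + (X + X)))) has moves ··c··> q1
Bisimilarity quotient blocks:
  B0 = {p0, p3, q0, q3}
  B1 = {p1, q1}
  B2 = {p2, q2}
p0 ∈ B0, q0 ∈ B0 → same block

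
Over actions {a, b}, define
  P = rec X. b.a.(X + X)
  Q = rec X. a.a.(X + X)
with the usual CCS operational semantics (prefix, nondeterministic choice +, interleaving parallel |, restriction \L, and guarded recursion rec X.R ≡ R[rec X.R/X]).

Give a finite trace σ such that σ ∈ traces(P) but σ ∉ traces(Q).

Reachable graph of P (3 states):
  m0 = rec X. b.a.(X + X) | ··b··> m1
  m1 = a.((rec X. b.a.(X + X)) + (rec X. b.a.(X + X))) | ··a··> m2
  m2 = (rec X. b.a.(X + X)) + (rec X. b.a.(X + X)) | ··b··> m1
Reachable graph of Q (3 states):
  n0 = rec X. a.a.(X + X) | ··a··> n1
  n1 = a.((rec X. a.a.(X + X)) + (rec X. a.a.(X + X))) | ··a··> n2
  n2 = (rec X. a.a.(X + X)) + (rec X. a.a.(X + X)) | ··a··> n1
Trace ⟨b⟩ through P, begin at {m0}:
  after b @ step 1: {m1}
  P completes σ.
Trace ⟨b⟩ through Q, begin at {n0}:
  after b @ step 1: ∅  — Q cannot continue

b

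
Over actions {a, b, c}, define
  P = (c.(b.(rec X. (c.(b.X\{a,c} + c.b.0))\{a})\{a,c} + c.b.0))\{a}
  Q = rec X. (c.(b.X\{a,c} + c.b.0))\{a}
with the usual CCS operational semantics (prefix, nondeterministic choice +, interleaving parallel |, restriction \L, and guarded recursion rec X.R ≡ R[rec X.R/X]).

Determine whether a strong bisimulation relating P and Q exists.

LTS(P): 5 reachable states
  m0 = (c.(b.(rec X. (c.(b.X\{a,c} + c.b.0))\{a})\{a,c} + c.b.0))\{a} has moves =c=> m1
  m1 = (b.(rec X. (c.(b.X\{a,c} + c.b.0))\{a})\{a,c} + c.b.0)\{a} has moves =b=> m2, =c=> m3
  m2 = (rec X. (c.(b.X\{a,c} + c.b.0))\{a})\{a,c}\{a} has moves stopped
  m3 = (b.0)\{a} has moves =b=> m4
  m4 = 0\{a} has moves stopped
LTS(Q): 5 reachable states
  n0 = rec X. (c.(b.X\{a,c} + c.b.0))\{a} has moves =c=> n1
  n1 = (b.(rec X. (c.(b.X\{a,c} + c.b.0))\{a})\{a,c} + c.b.0)\{a} has moves =b=> n2, =c=> n3
  n2 = (rec X. (c.(b.X\{a,c} + c.b.0))\{a})\{a,c}\{a} has moves stopped
  n3 = (b.0)\{a} has moves =b=> n4
  n4 = 0\{a} has moves stopped
Bisimilarity quotient blocks:
  B0 = {m0, n0}
  B1 = {m1, n1}
  B2 = {m2, m4, n2, n4}
  B3 = {m3, n3}
m0 ∈ B0, n0 ∈ B0 → same block

P ~ Q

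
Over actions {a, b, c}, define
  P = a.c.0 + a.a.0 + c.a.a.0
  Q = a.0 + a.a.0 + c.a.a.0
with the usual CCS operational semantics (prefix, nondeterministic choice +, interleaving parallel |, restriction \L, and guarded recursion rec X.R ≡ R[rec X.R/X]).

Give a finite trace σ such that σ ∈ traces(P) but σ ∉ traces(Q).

ac

Reachable graph of P (5 states):
  s0 = a.c.0 + a.a.0 + c.a.a.0 has moves ··a··> s1, ··a··> s2, ··c··> s3
  s1 = a.0 has moves ··a··> s4
  s2 = c.0 has moves ··c··> s4
  s3 = a.a.0 has moves ··a··> s1
  s4 = 0 has moves deadlocked
Reachable graph of Q (4 states):
  t0 = a.0 + a.a.0 + c.a.a.0 has moves ··a··> t1, ··a··> t2, ··c··> t3
  t1 = 0 has moves deadlocked
  t2 = a.0 has moves ··a··> t1
  t3 = a.a.0 has moves ··a··> t2
Executing ac from P (initial set {s0}):
  [1] a ⇒ {s1, s2}
  [2] c ⇒ {s4}
  — P admits the full trace.
Executing ac from Q (initial set {t0}):
  [1] a ⇒ {t1, t2}
  [2] c ⇒ ∅ (Q stuck)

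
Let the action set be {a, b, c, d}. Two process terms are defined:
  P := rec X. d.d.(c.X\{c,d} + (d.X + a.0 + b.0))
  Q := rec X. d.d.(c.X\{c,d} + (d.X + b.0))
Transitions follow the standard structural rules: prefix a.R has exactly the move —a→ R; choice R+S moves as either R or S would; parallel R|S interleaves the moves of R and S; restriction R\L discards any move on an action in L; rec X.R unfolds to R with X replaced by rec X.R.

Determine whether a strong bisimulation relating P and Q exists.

NO

P's transition system — 5 states:
  s0 = rec X. d.d.(c.X\{c,d} + (d.X + a.0 + b.0)) :: —d→ s1
  s1 = d.(c.(rec X. d.d.(c.X\{c,d} + (d.X + a.0 + b.0)))\{c,d} + (d.(rec X. d.d.(c.X\{c,d} + (d.X + a.0 + b.0))) + a.0 + b.0)) :: —d→ s2
  s2 = c.(rec X. d.d.(c.X\{c,d} + (d.X + a.0 + b.0)))\{c,d} + (d.(rec X. d.d.(c.X\{c,d} + (d.X + a.0 + b.0))) + a.0 + b.0) :: —a→ s3, —b→ s3, —c→ s4, —d→ s0
  s3 = 0 :: stopped
  s4 = (rec X. d.d.(c.X\{c,d} + (d.X + a.0 + b.0)))\{c,d} :: stopped
Q's transition system — 5 states:
  t0 = rec X. d.d.(c.X\{c,d} + (d.X + b.0)) :: —d→ t1
  t1 = d.(c.(rec X. d.d.(c.X\{c,d} + (d.X + b.0)))\{c,d} + (d.(rec X. d.d.(c.X\{c,d} + (d.X + b.0))) + b.0)) :: —d→ t2
  t2 = c.(rec X. d.d.(c.X\{c,d} + (d.X + b.0)))\{c,d} + (d.(rec X. d.d.(c.X\{c,d} + (d.X + b.0))) + b.0) :: —b→ t3, —c→ t4, —d→ t0
  t3 = 0 :: stopped
  t4 = (rec X. d.d.(c.X\{c,d} + (d.X + b.0)))\{c,d} :: stopped
Coarsest stable partition (strong bisimilarity classes):
  B0 = {s0}
  B1 = {s1}
  B2 = {s2}
  B3 = {s3, s4, t3, t4}
  B4 = {t0}
  B5 = {t1}
  B6 = {t2}
s0 ∈ B0, t0 ∈ B4 → different blocks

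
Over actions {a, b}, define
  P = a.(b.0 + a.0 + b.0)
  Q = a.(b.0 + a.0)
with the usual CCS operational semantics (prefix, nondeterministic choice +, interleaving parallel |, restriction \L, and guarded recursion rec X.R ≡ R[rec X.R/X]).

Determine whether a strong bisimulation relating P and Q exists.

Reachable graph of P (3 states):
  m0 = a.(b.0 + a.0 + b.0) has moves =a=> m1
  m1 = b.0 + a.0 + b.0 has moves =a=> m2, =b=> m2
  m2 = 0 has moves ∅
Reachable graph of Q (3 states):
  n0 = a.(b.0 + a.0) has moves =a=> n1
  n1 = b.0 + a.0 has moves =a=> n2, =b=> n2
  n2 = 0 has moves ∅
Partition-refinement fixed point:
  B0 = {m0, n0}
  B1 = {m1, n1}
  B2 = {m2, n2}
m0 ∈ B0, n0 ∈ B0 → same block

bisimilar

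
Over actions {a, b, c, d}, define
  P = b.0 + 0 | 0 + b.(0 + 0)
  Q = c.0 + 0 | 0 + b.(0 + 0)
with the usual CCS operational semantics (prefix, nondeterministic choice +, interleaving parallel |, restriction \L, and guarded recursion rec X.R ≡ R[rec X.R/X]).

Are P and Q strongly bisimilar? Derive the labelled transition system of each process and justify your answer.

Reachable graph of P (3 states):
  s0 = b.0 + 0 | 0 + b.(0 + 0) | ··b··> s1, ··b··> s2
  s1 = 0 | ·
  s2 = 0 + 0 | ·
Reachable graph of Q (3 states):
  t0 = c.0 + 0 | 0 + b.(0 + 0) | ··b··> t1, ··c··> t2
  t1 = 0 + 0 | ·
  t2 = 0 | ·
Coarsest stable partition (strong bisimilarity classes):
  B0 = {s0}
  B1 = {s1, s2, t1, t2}
  B2 = {t0}
s0 ∈ B0, t0 ∈ B2 → different blocks

not bisimilar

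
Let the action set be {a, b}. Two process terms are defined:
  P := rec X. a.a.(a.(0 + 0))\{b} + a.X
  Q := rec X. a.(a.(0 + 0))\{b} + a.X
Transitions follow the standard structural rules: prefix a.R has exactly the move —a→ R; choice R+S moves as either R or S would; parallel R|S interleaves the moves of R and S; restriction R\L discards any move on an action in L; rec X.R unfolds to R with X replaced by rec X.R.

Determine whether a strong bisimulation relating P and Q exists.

Reachable graph of P (4 states):
  s0 = rec X. a.a.(a.(0 + 0))\{b} + a.X :: -a-> s0, -a-> s1
  s1 = a.(a.(0 + 0))\{b} :: -a-> s2
  s2 = (a.(0 + 0))\{b} :: -a-> s3
  s3 = (0 + 0)\{b} :: ·
Reachable graph of Q (3 states):
  t0 = rec X. a.(a.(0 + 0))\{b} + a.X :: -a-> t0, -a-> t1
  t1 = (a.(0 + 0))\{b} :: -a-> t2
  t2 = (0 + 0)\{b} :: ·
Bisimilarity quotient blocks:
  B0 = {s0}
  B1 = {s1}
  B2 = {s2, t1}
  B3 = {s3, t2}
  B4 = {t0}
s0 ∈ B0, t0 ∈ B4 → different blocks

not bisimilar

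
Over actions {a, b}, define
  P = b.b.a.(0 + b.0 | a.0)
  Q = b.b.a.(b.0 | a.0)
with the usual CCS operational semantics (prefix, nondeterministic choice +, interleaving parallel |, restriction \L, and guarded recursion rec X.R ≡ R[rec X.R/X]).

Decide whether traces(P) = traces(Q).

LTS(P): 7 reachable states
  p0 = b.b.a.(0 + b.0 | a.0) :: -b-> p1
  p1 = b.a.(0 + b.0 | a.0) :: -b-> p2
  p2 = a.(0 + b.0 | a.0) :: -a-> p3
  p3 = 0 + b.0 | a.0 :: -a-> p4, -b-> p5
  p4 = b.0 | 0 :: -b-> p6
  p5 = 0 | a.0 :: -a-> p6
  p6 = 0 | 0 :: (no moves)
LTS(Q): 7 reachable states
  q0 = b.b.a.(b.0 | a.0) :: -b-> q1
  q1 = b.a.(b.0 | a.0) :: -b-> q2
  q2 = a.(b.0 | a.0) :: -a-> q3
  q3 = b.0 | a.0 :: -a-> q4, -b-> q5
  q4 = b.0 | 0 :: -b-> q6
  q5 = 0 | a.0 :: -a-> q6
  q6 = 0 | 0 :: (no moves)
Bisimilarity quotient blocks:
  B0 = {p0, q0}
  B1 = {p1, q1}
  B2 = {p2, q2}
  B3 = {p3, q3}
  B4 = {p5, q5}
  B5 = {p6, q6}
  B6 = {p4, q4}
p0 ∈ B0, q0 ∈ B0 → same block
Bisimilar ⇒ trace-equivalent.

trace-equivalent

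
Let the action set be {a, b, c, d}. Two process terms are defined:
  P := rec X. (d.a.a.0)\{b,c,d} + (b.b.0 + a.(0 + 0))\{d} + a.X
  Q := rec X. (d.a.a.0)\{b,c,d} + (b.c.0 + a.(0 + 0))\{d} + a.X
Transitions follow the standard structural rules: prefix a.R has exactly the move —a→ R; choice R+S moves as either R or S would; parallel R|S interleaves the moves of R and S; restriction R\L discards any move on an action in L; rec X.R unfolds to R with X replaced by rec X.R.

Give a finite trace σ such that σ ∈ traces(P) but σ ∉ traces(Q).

P's transition system — 4 states:
  p0 = rec X. (d.a.a.0)\{b,c,d} + (b.b.0 + a.(0 + 0))\{d} + a.X :: -a-> p0, -a-> p1, -b-> p2
  p1 = (0 + 0)\{d} :: ∅
  p2 = (b.0)\{d} :: -b-> p3
  p3 = 0\{d} :: ∅
Q's transition system — 4 states:
  q0 = rec X. (d.a.a.0)\{b,c,d} + (b.c.0 + a.(0 + 0))\{d} + a.X :: -a-> q0, -a-> q1, -b-> q2
  q1 = (0 + 0)\{d} :: ∅
  q2 = (c.0)\{d} :: -c-> q3
  q3 = 0\{d} :: ∅
Trace ⟨bb⟩ through P, begin at {p0}:
  after b @ step 1: {p2}
  after b @ step 2: {p3}
  — P admits the full trace.
Trace ⟨bb⟩ through Q, begin at {q0}:
  after b @ step 1: {q2}
  after b @ step 2: ∅ (Q stuck)

bb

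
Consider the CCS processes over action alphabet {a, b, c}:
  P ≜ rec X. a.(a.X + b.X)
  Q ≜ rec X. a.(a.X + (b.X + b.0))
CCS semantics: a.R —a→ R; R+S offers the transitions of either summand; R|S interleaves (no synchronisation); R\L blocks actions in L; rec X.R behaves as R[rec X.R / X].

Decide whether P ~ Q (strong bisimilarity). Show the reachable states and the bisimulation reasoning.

P's transition system — 2 states:
  u0 = rec X. a.(a.X + b.X) | =a=> u1
  u1 = a.(rec X. a.(a.X + b.X)) + b.(rec X. a.(a.X + b.X)) | =a=> u0, =b=> u0
Q's transition system — 3 states:
  v0 = rec X. a.(a.X + (b.X + b.0)) | =a=> v1
  v1 = a.(rec X. a.(a.X + (b.X + b.0))) + (b.(rec X. a.(a.X + (b.X + b.0))) + b.0) | =a=> v0, =b=> v0, =b=> v2
  v2 = 0 | deadlocked
Coarsest stable partition (strong bisimilarity classes):
  B0 = {u0}
  B1 = {u1}
  B2 = {v0}
  B3 = {v1}
  B4 = {v2}
u0 ∈ B0, v0 ∈ B2 → different blocks

NO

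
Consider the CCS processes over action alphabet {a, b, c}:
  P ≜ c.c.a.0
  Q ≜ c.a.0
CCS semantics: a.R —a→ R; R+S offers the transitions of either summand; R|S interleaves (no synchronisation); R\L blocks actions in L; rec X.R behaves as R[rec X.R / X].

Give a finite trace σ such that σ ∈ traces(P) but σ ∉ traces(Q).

cc

P's transition system — 4 states:
  p0 = c.c.a.0 ⊢ --c--▸ p1
  p1 = c.a.0 ⊢ --c--▸ p2
  p2 = a.0 ⊢ --a--▸ p3
  p3 = 0 ⊢ (no moves)
Q's transition system — 3 states:
  q0 = c.a.0 ⊢ --c--▸ q1
  q1 = a.0 ⊢ --a--▸ q2
  q2 = 0 ⊢ (no moves)
Trace ⟨cc⟩ through P, begin at {p0}:
  step 1 (c): {p1}
  step 2 (c): {p2}
  — P admits the full trace.
Trace ⟨cc⟩ through Q, begin at {q0}:
  step 1 (c): {q1}
  step 2 (c): ∅  — Q cannot continue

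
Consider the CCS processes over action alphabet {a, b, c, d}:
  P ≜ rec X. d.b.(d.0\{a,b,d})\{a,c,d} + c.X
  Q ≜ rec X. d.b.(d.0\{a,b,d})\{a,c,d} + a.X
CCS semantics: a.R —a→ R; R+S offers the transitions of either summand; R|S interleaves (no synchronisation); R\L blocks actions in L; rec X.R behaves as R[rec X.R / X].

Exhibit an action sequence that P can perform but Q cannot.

c

Reachable graph of P (3 states):
  u0 = rec X. d.b.(d.0\{a,b,d})\{a,c,d} + c.X → ··c··> u0, ··d··> u1
  u1 = b.(d.0\{a,b,d})\{a,c,d} → ··b··> u2
  u2 = (d.0\{a,b,d})\{a,c,d} → ∅
Reachable graph of Q (3 states):
  v0 = rec X. d.b.(d.0\{a,b,d})\{a,c,d} + a.X → ··a··> v0, ··d··> v1
  v1 = b.(d.0\{a,b,d})\{a,c,d} → ··b··> v2
  v2 = (d.0\{a,b,d})\{a,c,d} → ∅
Executing c from P (initial set {u0}):
  [1] c ⇒ {u0}
  — P admits the full trace.
Executing c from Q (initial set {v0}):
  [1] c ⇒ ∅  — Q cannot continue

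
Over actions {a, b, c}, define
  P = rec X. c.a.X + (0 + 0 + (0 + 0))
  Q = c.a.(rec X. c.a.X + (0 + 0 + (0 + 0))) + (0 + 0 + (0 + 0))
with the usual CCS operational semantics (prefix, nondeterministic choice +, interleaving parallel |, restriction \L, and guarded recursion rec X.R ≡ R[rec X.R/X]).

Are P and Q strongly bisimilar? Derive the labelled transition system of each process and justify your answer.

bisimilar

P's transition system — 2 states:
  m0 = rec X. c.a.X + (0 + 0 + (0 + 0)) ⊢ —c→ m1
  m1 = a.(rec X. c.a.X + (0 + 0 + (0 + 0))) ⊢ —a→ m0
Q's transition system — 3 states:
  n0 = c.a.(rec X. c.a.X + (0 + 0 + (0 + 0))) + (0 + 0 + (0 + 0)) ⊢ —c→ n1
  n1 = a.(rec X. c.a.X + (0 + 0 + (0 + 0))) ⊢ —a→ n2
  n2 = rec X. c.a.X + (0 + 0 + (0 + 0)) ⊢ —c→ n1
Bisimilarity quotient blocks:
  B0 = {m0, n0, n2}
  B1 = {m1, n1}
m0 ∈ B0, n0 ∈ B0 → same block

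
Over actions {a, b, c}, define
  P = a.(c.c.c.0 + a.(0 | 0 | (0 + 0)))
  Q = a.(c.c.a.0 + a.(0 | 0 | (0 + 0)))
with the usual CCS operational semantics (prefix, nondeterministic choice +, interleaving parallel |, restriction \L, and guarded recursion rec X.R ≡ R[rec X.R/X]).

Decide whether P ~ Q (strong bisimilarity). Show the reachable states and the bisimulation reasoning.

Reachable graph of P (6 states):
  u0 = a.(c.c.c.0 + a.(0 | 0 | (0 + 0))) ⊢ ··a··> u1
  u1 = c.c.c.0 + a.(0 | 0 | (0 + 0)) ⊢ ··a··> u2, ··c··> u3
  u2 = 0 | 0 | (0 + 0) ⊢ deadlocked
  u3 = c.c.0 ⊢ ··c··> u4
  u4 = c.0 ⊢ ··c··> u5
  u5 = 0 ⊢ deadlocked
Reachable graph of Q (6 states):
  v0 = a.(c.c.a.0 + a.(0 | 0 | (0 + 0))) ⊢ ··a··> v1
  v1 = c.c.a.0 + a.(0 | 0 | (0 + 0)) ⊢ ··a··> v2, ··c··> v3
  v2 = 0 | 0 | (0 + 0) ⊢ deadlocked
  v3 = c.a.0 ⊢ ··c··> v4
  v4 = a.0 ⊢ ··a··> v5
  v5 = 0 ⊢ deadlocked
Partition-refinement fixed point:
  B0 = {u0}
  B1 = {u1}
  B2 = {u3}
  B3 = {u4}
  B4 = {u2, u5, v2, v5}
  B5 = {v0}
  B6 = {v1}
  B7 = {v3}
  B8 = {v4}
u0 ∈ B0, v0 ∈ B5 → different blocks

P ≁ Q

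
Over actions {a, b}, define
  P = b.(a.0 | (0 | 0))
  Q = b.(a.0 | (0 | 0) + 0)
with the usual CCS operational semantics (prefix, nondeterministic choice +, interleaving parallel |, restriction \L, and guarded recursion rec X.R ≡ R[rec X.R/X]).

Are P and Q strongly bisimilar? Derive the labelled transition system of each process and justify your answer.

YES

Reachable graph of P (3 states):
  u0 = b.(a.0 | (0 | 0)) :: -b-> u1
  u1 = a.0 | (0 | 0) :: -a-> u2
  u2 = 0 | (0 | 0) :: ∅
Reachable graph of Q (3 states):
  v0 = b.(a.0 | (0 | 0) + 0) :: -b-> v1
  v1 = a.0 | (0 | 0) + 0 :: -a-> v2
  v2 = 0 | (0 | 0) :: ∅
Bisimilarity quotient blocks:
  B0 = {u0, v0}
  B1 = {u1, v1}
  B2 = {u2, v2}
u0 ∈ B0, v0 ∈ B0 → same block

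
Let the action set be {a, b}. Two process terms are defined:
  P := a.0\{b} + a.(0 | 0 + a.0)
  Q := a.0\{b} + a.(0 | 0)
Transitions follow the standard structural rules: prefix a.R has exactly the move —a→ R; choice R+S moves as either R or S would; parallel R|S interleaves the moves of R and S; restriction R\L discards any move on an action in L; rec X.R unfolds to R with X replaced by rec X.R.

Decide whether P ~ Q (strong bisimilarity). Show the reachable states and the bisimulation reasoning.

P ≁ Q

Reachable graph of P (4 states):
  m0 = a.0\{b} + a.(0 | 0 + a.0) :: ··a··> m1, ··a··> m2
  m1 = 0 | 0 + a.0 :: ··a··> m3
  m2 = 0\{b} :: stopped
  m3 = 0 :: stopped
Reachable graph of Q (3 states):
  n0 = a.0\{b} + a.(0 | 0) :: ··a··> n1, ··a··> n2
  n1 = 0 | 0 :: stopped
  n2 = 0\{b} :: stopped
Coarsest stable partition (strong bisimilarity classes):
  B0 = {m0}
  B1 = {m2, m3, n1, n2}
  B2 = {m1, n0}
m0 ∈ B0, n0 ∈ B2 → different blocks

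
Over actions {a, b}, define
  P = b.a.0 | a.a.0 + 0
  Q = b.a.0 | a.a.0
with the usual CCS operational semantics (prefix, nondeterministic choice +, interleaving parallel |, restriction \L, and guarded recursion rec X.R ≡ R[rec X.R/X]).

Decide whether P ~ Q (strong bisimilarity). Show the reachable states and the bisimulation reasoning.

Reachable graph of P (9 states):
  u0 = b.a.0 | a.a.0 + 0 → —a→ u1, —b→ u2
  u1 = b.a.0 | a.0 → —a→ u3, —b→ u4
  u2 = a.0 | a.a.0 → —a→ u4, —a→ u5
  u3 = b.a.0 | 0 → —b→ u6
  u4 = a.0 | a.0 → —a→ u6, —a→ u7
  u5 = 0 | a.a.0 → —a→ u7
  u6 = a.0 | 0 → —a→ u8
  u7 = 0 | a.0 → —a→ u8
  u8 = 0 | 0 → stopped
Reachable graph of Q (9 states):
  v0 = b.a.0 | a.a.0 → —a→ v1, —b→ v2
  v1 = b.a.0 | a.0 → —a→ v3, —b→ v4
  v2 = a.0 | a.a.0 → —a→ v4, —a→ v5
  v3 = b.a.0 | 0 → —b→ v6
  v4 = a.0 | a.0 → —a→ v6, —a→ v7
  v5 = 0 | a.a.0 → —a→ v7
  v6 = a.0 | 0 → —a→ v8
  v7 = 0 | a.0 → —a→ v8
  v8 = 0 | 0 → stopped
Coarsest stable partition (strong bisimilarity classes):
  B0 = {u0, v0}
  B1 = {u1, v1}
  B2 = {u4, u5, v4, v5}
  B3 = {u6, u7, v6, v7}
  B4 = {u8, v8}
  B5 = {u3, v3}
  B6 = {u2, v2}
u0 ∈ B0, v0 ∈ B0 → same block

YES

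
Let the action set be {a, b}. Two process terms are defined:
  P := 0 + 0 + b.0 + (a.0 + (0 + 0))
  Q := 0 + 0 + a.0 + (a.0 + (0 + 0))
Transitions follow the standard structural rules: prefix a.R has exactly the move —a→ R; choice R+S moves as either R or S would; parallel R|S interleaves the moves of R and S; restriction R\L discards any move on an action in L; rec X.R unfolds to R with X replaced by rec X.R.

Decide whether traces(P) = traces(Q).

P's transition system — 2 states:
  u0 = 0 + 0 + b.0 + (a.0 + (0 + 0)) has moves -a-> u1, -b-> u1
  u1 = 0 has moves ·
Q's transition system — 2 states:
  v0 = 0 + 0 + a.0 + (a.0 + (0 + 0)) has moves -a-> v1
  v1 = 0 has moves ·
Trace ⟨b⟩ through P, begin at {u0}:
  step 1 (b): {u1}
  P completes σ.
Trace ⟨b⟩ through Q, begin at {v0}:
  step 1 (b): ∅  — Q cannot continue

traces(P) ≠ traces(Q) — witness ⟨b⟩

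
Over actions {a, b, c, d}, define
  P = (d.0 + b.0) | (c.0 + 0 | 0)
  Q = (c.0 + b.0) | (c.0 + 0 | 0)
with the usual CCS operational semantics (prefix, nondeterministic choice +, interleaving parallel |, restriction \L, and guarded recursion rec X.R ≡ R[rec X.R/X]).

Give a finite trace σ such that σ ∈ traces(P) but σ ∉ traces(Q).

P's transition system — 4 states:
  u0 = (d.0 + b.0) | (c.0 + 0 | 0) → =b=> u1, =c=> u2, =d=> u1
  u1 = 0 | (c.0 + 0 | 0) → =c=> u3
  u2 = (d.0 + b.0) | 0 → =b=> u3, =d=> u3
  u3 = 0 | 0 → ·
Q's transition system — 4 states:
  v0 = (c.0 + b.0) | (c.0 + 0 | 0) → =b=> v1, =c=> v1, =c=> v2
  v1 = 0 | (c.0 + 0 | 0) → =c=> v3
  v2 = (c.0 + b.0) | 0 → =b=> v3, =c=> v3
  v3 = 0 | 0 → ·
Trace ⟨d⟩ through P, begin at {u0}:
  after d @ step 1: {u1}
  ✓ P
Trace ⟨d⟩ through Q, begin at {v0}:
  after d @ step 1: no successor for Q

d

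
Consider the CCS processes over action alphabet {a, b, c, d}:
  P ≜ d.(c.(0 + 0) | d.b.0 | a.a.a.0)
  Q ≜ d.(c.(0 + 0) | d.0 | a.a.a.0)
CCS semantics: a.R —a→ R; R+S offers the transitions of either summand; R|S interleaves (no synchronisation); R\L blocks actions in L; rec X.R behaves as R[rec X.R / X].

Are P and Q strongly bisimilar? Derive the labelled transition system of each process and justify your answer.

P ≁ Q

LTS(P): 25 reachable states
  m0 = d.(c.(0 + 0) | d.b.0 | a.a.a.0) ⊢ -d-> m1
  m1 = c.(0 + 0) | d.b.0 | a.a.a.0 ⊢ -a-> m2, -c-> m3, -d-> m4
  m2 = c.(0 + 0) | d.b.0 | a.a.0 ⊢ -a-> m5, -c-> m6, -d-> m7
  m3 = (0 + 0) | d.b.0 | a.a.a.0 ⊢ -a-> m6, -d-> m8
  m4 = c.(0 + 0) | b.0 | a.a.a.0 ⊢ -a-> m7, -b-> m9, -c-> m8
  m5 = c.(0 + 0) | d.b.0 | a.0 ⊢ -a-> m10, -c-> m11, -d-> m12
  m6 = (0 + 0) | d.b.0 | a.a.0 ⊢ -a-> m11, -d-> m13
  m7 = c.(0 + 0) | b.0 | a.a.0 ⊢ -a-> m12, -b-> m14, -c-> m13
  m8 = (0 + 0) | b.0 | a.a.a.0 ⊢ -a-> m13, -b-> m15
  m9 = c.(0 + 0) | 0 | a.a.a.0 ⊢ -a-> m14, -c-> m15
  m10 = c.(0 + 0) | d.b.0 | 0 ⊢ -c-> m16, -d-> m17
  m11 = (0 + 0) | d.b.0 | a.0 ⊢ -a-> m16, -d-> m18
  m12 = c.(0 + 0) | b.0 | a.0 ⊢ -a-> m17, -b-> m19, -c-> m18
  m13 = (0 + 0) | b.0 | a.a.0 ⊢ -a-> m18, -b-> m20
  m14 = c.(0 + 0) | 0 | a.a.0 ⊢ -a-> m19, -c-> m20
  m15 = (0 + 0) | 0 | a.a.a.0 ⊢ -a-> m20
  m16 = (0 + 0) | d.b.0 | 0 ⊢ -d-> m21
  m17 = c.(0 + 0) | b.0 | 0 ⊢ -b-> m22, -c-> m21
  m18 = (0 + 0) | b.0 | a.0 ⊢ -a-> m21, -b-> m23
  m19 = c.(0 + 0) | 0 | a.0 ⊢ -a-> m22, -c-> m23
  m20 = (0 + 0) | 0 | a.a.0 ⊢ -a-> m23
  m21 = (0 + 0) | b.0 | 0 ⊢ -b-> m24
  m22 = c.(0 + 0) | 0 | 0 ⊢ -c-> m24
  m23 = (0 + 0) | 0 | a.0 ⊢ -a-> m24
  m24 = (0 + 0) | 0 | 0 ⊢ ∅
LTS(Q): 17 reachable states
  n0 = d.(c.(0 + 0) | d.0 | a.a.a.0) ⊢ -d-> n1
  n1 = c.(0 + 0) | d.0 | a.a.a.0 ⊢ -a-> n2, -c-> n3, -d-> n4
  n2 = c.(0 + 0) | d.0 | a.a.0 ⊢ -a-> n5, -c-> n6, -d-> n7
  n3 = (0 + 0) | d.0 | a.a.a.0 ⊢ -a-> n6, -d-> n8
  n4 = c.(0 + 0) | 0 | a.a.a.0 ⊢ -a-> n7, -c-> n8
  n5 = c.(0 + 0) | d.0 | a.0 ⊢ -a-> n9, -c-> n10, -d-> n11
  n6 = (0 + 0) | d.0 | a.a.0 ⊢ -a-> n10, -d-> n12
  n7 = c.(0 + 0) | 0 | a.a.0 ⊢ -a-> n11, -c-> n12
  n8 = (0 + 0) | 0 | a.a.a.0 ⊢ -a-> n12
  n9 = c.(0 + 0) | d.0 | 0 ⊢ -c-> n13, -d-> n14
  n10 = (0 + 0) | d.0 | a.0 ⊢ -a-> n13, -d-> n15
  n11 = c.(0 + 0) | 0 | a.0 ⊢ -a-> n14, -c-> n15
  n12 = (0 + 0) | 0 | a.a.0 ⊢ -a-> n15
  n13 = (0 + 0) | d.0 | 0 ⊢ -d-> n16
  n14 = c.(0 + 0) | 0 | 0 ⊢ -c-> n16
  n15 = (0 + 0) | 0 | a.0 ⊢ -a-> n16
  n16 = (0 + 0) | 0 | 0 ⊢ ∅
Partition-refinement fixed point:
  B0 = {m0}
  B1 = {m1}
  B2 = {m2}
  B3 = {m6}
  B4 = {m13}
  B5 = {m20, n12}
  B6 = {m23, n15}
  B7 = {m24, n16}
  B8 = {m18}
  B9 = {m21}
  B10 = {m11}
  B11 = {m16}
  B12 = {m7}
  B13 = {m12}
  B14 = {m17}
  B15 = {m22, n14}
  B16 = {m19, n11}
  B17 = {m14, n7}
  B18 = {m5}
  B19 = {m10}
  B20 = {m3}
  B21 = {m8}
  B22 = {m15, n8}
  B23 = {m4}
  B24 = {m9, n4}
  B25 = {n0}
  B26 = {n1}
  B27 = {n2}
  B28 = {n6}
  B29 = {n10}
  B30 = {n13}
  B31 = {n5}
  B32 = {n9}
  B33 = {n3}
m0 ∈ B0, n0 ∈ B25 → different blocks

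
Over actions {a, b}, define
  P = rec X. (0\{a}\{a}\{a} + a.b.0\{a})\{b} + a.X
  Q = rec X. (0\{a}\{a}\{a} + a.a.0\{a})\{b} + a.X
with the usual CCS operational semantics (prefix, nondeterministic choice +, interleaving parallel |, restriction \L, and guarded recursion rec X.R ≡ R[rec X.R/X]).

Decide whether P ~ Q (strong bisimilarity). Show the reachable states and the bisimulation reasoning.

NO

LTS(P): 2 reachable states
  s0 = rec X. (0\{a}\{a}\{a} + a.b.0\{a})\{b} + a.X :: ··a··> s0, ··a··> s1
  s1 = (b.0\{a})\{b} :: stopped
LTS(Q): 3 reachable states
  t0 = rec X. (0\{a}\{a}\{a} + a.a.0\{a})\{b} + a.X :: ··a··> t0, ··a··> t1
  t1 = (a.0\{a})\{b} :: ··a··> t2
  t2 = 0\{a}\{b} :: stopped
Partition-refinement fixed point:
  B0 = {s0}
  B1 = {s1, t2}
  B2 = {t0}
  B3 = {t1}
s0 ∈ B0, t0 ∈ B2 → different blocks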